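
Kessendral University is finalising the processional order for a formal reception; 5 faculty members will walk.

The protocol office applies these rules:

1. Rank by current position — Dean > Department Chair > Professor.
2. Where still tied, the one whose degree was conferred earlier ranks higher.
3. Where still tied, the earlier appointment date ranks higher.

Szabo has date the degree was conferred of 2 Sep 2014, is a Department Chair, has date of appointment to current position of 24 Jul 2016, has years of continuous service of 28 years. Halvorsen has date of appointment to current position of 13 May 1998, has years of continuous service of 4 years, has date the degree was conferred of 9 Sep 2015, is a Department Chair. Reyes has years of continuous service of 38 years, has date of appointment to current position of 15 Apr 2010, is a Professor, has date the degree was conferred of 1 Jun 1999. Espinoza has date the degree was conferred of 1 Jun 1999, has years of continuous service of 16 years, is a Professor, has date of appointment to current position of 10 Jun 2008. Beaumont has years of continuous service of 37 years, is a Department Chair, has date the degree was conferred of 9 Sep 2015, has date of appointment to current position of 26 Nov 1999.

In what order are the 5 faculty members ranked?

By current position: Szabo, Halvorsen and Beaumont (Department Chair); then Espinoza and Reyes (Professor).
Among Szabo, Halvorsen and Beaumont, by date the degree was conferred (earlier first): Szabo (2 Sep 2014) before Halvorsen and Beaumont (9 Sep 2015).
Among Halvorsen and Beaumont, by date of appointment to current position (earlier first): Halvorsen (13 May 1998) before Beaumont (26 Nov 1999).
Espinoza and Reyes both have date the degree was conferred 1 Jun 1999, so the next rule applies.
Among Espinoza and Reyes, by date of appointment to current position (earlier first): Espinoza (10 Jun 2008) before Reyes (15 Apr 2010).
Full order: Szabo, Halvorsen, Beaumont, Espinoza, Reyes.

Szabo, Halvorsen, Beaumont, Espinoza, Reyes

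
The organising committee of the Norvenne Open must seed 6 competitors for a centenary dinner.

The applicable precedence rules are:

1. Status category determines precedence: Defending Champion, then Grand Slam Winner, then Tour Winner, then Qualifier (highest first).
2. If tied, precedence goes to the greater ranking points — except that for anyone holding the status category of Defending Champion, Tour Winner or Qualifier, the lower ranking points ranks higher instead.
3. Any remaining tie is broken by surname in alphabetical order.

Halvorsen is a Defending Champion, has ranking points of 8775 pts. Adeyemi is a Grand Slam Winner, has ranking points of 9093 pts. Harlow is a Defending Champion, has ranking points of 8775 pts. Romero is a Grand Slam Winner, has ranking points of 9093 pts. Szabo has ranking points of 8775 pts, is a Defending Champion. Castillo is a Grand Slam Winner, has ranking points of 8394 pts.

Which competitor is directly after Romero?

Castillo

By status category: Halvorsen, Harlow and Szabo (Defending Champion); then Adeyemi, Romero and Castillo (Grand Slam Winner).
Halvorsen, Harlow and Szabo all have ranking points 8775 pts, so the next rule applies.
Among Halvorsen, Harlow and Szabo, alphabetically by surname: Halvorsen before Harlow before Szabo.
Among Adeyemi, Romero and Castillo, by ranking points (higher first): Adeyemi and Romero (9093 pts) before Castillo (8394 pts).
Among Adeyemi and Romero, alphabetically by surname: Adeyemi before Romero.
Order: Halvorsen, Harlow, Szabo, Adeyemi, Romero, Castillo.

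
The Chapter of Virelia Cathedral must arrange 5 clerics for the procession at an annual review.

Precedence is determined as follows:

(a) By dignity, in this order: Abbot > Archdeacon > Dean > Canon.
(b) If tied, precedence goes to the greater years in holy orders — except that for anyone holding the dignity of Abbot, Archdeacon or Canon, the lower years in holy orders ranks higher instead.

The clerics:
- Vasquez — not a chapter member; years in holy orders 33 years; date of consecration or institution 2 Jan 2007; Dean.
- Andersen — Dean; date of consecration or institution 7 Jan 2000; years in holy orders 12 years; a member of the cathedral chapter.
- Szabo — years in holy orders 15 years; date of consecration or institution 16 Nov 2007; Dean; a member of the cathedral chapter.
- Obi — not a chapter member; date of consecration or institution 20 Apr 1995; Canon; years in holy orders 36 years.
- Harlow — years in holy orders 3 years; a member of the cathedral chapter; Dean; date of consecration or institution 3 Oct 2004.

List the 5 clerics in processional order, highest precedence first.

Vasquez, Szabo, Andersen, Harlow, Obi

By dignity: Vasquez, Szabo, Andersen and Harlow (Dean); then Obi (Canon).
Among Vasquez, Szabo, Andersen and Harlow, by years in holy orders (higher first): Vasquez (33 years) before Szabo (15 years) before Andersen (12 years) before Harlow (3 years).
Full order: Vasquez, Szabo, Andersen, Harlow, Obi.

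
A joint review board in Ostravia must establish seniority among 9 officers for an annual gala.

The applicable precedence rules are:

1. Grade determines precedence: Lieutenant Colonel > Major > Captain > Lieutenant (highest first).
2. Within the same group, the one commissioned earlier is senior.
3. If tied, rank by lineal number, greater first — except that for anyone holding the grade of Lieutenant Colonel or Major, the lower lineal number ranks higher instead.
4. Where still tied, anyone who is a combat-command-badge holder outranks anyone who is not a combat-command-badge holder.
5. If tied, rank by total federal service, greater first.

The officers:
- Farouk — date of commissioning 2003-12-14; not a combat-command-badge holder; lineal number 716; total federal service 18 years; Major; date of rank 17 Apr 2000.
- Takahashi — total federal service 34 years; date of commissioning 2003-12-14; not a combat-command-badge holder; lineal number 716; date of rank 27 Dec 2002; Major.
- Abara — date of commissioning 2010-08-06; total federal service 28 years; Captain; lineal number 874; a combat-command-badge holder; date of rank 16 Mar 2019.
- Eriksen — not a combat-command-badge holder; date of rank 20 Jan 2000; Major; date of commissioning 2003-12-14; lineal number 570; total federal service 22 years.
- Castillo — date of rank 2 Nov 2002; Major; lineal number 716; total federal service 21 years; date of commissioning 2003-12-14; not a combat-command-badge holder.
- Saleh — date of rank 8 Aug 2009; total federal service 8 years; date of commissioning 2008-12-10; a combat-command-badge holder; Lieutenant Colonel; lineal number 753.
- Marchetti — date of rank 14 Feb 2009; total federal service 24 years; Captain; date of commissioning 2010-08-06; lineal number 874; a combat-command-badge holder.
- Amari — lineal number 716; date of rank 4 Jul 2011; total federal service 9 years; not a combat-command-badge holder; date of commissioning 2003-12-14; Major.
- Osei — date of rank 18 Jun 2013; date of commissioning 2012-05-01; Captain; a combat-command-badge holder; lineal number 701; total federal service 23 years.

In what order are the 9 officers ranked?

By grade: Saleh (Lieutenant Colonel); then Eriksen, Takahashi, Castillo, Farouk and Amari (Major); then Abara, Marchetti and Osei (Captain).
Eriksen, Takahashi, Castillo, Farouk and Amari all have date of commissioning 2003-12-14, so the next rule applies.
Among Eriksen, Takahashi, Castillo, Farouk and Amari, by lineal number (lower first) (reversed rule for this group): Eriksen (570) before Takahashi, Castillo, Farouk and Amari (716).
Takahashi, Castillo, Farouk and Amari are each not a combat-command-badge holder, so the next rule applies.
Among Takahashi, Castillo, Farouk and Amari, by total federal service (higher first): Takahashi (34 years) before Castillo (21 years) before Farouk (18 years) before Amari (9 years).
Among Abara, Marchetti and Osei, by date of commissioning (earlier first): Abara and Marchetti (2010-08-06) before Osei (2012-05-01).
Abara and Marchetti both have lineal number 874, so the next rule applies.
Abara and Marchetti are each a combat-command-badge holder, so the next rule applies.
Among Abara and Marchetti, by total federal service (higher first): Abara (28 years) before Marchetti (24 years).
Full order: Saleh, Eriksen, Takahashi, Castillo, Farouk, Amari, Abara, Marchetti, Osei.

Saleh, Eriksen, Takahashi, Castillo, Farouk, Amari, Abara, Marchetti, Osei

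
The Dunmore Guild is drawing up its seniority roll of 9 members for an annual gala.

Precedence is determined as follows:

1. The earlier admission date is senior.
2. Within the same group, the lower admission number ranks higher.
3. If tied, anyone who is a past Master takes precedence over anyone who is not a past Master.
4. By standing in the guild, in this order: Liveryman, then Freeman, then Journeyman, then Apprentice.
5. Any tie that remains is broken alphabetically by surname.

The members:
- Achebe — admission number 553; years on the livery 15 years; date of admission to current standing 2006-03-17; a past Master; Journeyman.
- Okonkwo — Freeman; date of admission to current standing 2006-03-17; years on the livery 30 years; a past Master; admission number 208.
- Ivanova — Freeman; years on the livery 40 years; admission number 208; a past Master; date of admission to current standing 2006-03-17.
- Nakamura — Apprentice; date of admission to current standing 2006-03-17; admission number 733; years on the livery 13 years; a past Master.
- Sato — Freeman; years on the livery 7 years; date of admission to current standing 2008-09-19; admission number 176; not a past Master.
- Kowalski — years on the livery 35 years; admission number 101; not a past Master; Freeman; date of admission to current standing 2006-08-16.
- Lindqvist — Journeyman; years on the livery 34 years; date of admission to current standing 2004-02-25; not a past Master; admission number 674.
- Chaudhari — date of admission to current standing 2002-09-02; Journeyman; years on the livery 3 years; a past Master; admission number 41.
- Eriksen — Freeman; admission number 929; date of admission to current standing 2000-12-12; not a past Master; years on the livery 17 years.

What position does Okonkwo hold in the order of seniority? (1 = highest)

By date of admission to current standing (earlier first): Eriksen (2000-12-12); then Chaudhari (2002-09-02); then Lindqvist (2004-02-25); then Ivanova, Okonkwo, Achebe and Nakamura (each 2006-03-17); then Kowalski (2006-08-16); then Sato (2008-09-19).
Among Ivanova, Okonkwo, Achebe and Nakamura, by admission number (lower first): Ivanova and Okonkwo (208) before Achebe (553) before Nakamura (733).
Ivanova and Okonkwo are each a past Master, so the next rule applies.
Ivanova and Okonkwo are each Freeman, so the next rule applies.
Among Ivanova and Okonkwo, alphabetically by surname: Ivanova before Okonkwo.
Order: Eriksen, Chaudhari, Lindqvist, Ivanova, Okonkwo, Achebe, Nakamura, Kowalski, Sato. So position 5.

5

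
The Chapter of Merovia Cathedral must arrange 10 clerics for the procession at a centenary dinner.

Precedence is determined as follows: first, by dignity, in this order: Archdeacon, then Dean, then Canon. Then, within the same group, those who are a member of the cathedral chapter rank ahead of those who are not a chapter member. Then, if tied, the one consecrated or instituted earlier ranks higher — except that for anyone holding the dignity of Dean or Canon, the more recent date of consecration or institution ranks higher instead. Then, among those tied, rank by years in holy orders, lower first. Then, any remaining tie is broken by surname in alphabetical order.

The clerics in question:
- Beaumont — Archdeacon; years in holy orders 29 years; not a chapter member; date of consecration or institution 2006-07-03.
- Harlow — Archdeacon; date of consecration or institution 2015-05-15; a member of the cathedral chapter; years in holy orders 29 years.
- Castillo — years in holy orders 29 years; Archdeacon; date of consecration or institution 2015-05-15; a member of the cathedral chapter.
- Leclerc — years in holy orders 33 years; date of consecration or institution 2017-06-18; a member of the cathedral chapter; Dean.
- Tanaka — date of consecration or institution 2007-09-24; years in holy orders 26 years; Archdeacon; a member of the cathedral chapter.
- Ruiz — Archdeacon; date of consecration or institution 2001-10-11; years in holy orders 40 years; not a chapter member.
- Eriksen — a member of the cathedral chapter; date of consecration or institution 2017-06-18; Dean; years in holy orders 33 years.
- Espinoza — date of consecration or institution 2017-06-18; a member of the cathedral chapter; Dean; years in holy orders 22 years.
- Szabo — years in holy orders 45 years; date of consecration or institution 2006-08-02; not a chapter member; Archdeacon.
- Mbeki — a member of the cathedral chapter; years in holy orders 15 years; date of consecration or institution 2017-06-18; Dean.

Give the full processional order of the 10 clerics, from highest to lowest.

Tanaka, Castillo, Harlow, Ruiz, Beaumont, Szabo, Mbeki, Espinoza, Eriksen, Leclerc

By dignity: Tanaka, Castillo, Harlow, Ruiz, Beaumont and Szabo (Archdeacon); then Mbeki, Espinoza, Eriksen and Leclerc (Dean).
Among Tanaka, Castillo, Harlow, Ruiz, Beaumont and Szabo, a member of the cathedral chapter before not a chapter member: Tanaka, Castillo and Harlow (a member of the cathedral chapter) before Ruiz, Beaumont and Szabo (not a chapter member).
Among Tanaka, Castillo and Harlow, by date of consecration or institution (earlier first): Tanaka (2007-09-24) before Castillo and Harlow (2015-05-15).
Castillo and Harlow both have years in holy orders 29 years, so the next rule applies.
Among Castillo and Harlow, alphabetically by surname: Castillo before Harlow.
Among Ruiz, Beaumont and Szabo, by date of consecration or institution (earlier first): Ruiz (2001-10-11) before Beaumont (2006-07-03) before Szabo (2006-08-02).
Mbeki, Espinoza, Eriksen and Leclerc are each a member of the cathedral chapter, so the next rule applies.
Mbeki, Espinoza, Eriksen and Leclerc all have date of consecration or institution 2017-06-18, so the next rule applies.
Among Mbeki, Espinoza, Eriksen and Leclerc, by years in holy orders (lower first): Mbeki (15 years) before Espinoza (22 years) before Eriksen and Leclerc (33 years).
Among Eriksen and Leclerc, alphabetically by surname: Eriksen before Leclerc.
Full order: Tanaka, Castillo, Harlow, Ruiz, Beaumont, Szabo, Mbeki, Espinoza, Eriksen, Leclerc.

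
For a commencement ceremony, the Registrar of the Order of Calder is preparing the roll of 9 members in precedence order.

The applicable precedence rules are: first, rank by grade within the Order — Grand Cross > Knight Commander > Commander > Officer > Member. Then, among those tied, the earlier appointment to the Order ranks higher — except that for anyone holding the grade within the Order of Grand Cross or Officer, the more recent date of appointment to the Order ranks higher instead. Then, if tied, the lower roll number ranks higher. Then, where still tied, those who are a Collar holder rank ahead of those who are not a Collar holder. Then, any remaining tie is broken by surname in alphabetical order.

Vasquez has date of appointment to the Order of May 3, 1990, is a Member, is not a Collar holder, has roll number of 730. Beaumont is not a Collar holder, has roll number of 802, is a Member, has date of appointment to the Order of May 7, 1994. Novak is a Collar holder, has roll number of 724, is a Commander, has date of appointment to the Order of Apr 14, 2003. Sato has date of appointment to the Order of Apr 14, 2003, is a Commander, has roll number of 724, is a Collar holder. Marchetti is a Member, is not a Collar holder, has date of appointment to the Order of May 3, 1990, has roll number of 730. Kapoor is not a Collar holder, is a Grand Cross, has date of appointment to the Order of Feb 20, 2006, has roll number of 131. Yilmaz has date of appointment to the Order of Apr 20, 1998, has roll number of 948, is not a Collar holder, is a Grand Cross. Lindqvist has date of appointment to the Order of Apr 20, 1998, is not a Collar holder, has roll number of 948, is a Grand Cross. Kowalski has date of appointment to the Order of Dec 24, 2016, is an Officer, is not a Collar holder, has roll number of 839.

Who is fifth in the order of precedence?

Sato

By grade within the Order: Kapoor, Lindqvist and Yilmaz (Grand Cross); then Novak and Sato (Commander); then Kowalski (Officer); then Marchetti, Vasquez and Beaumont (Member).
Among Kapoor, Lindqvist and Yilmaz, by date of appointment to the Order (later first) (reversed rule for this group): Kapoor (Feb 20, 2006) before Lindqvist and Yilmaz (Apr 20, 1998).
Lindqvist and Yilmaz both have roll number 948, so the next rule applies.
Lindqvist and Yilmaz are each not a Collar holder, so the next rule applies.
Among Lindqvist and Yilmaz, alphabetically by surname: Lindqvist before Yilmaz.
Novak and Sato both have date of appointment to the Order Apr 14, 2003, so the next rule applies.
Novak and Sato both have roll number 724, so the next rule applies.
Novak and Sato are each a Collar holder, so the next rule applies.
Among Novak and Sato, alphabetically by surname: Novak before Sato.
Among Marchetti, Vasquez and Beaumont, by date of appointment to the Order (earlier first): Marchetti and Vasquez (May 3, 1990) before Beaumont (May 7, 1994).
Marchetti and Vasquez both have roll number 730, so the next rule applies.
Marchetti and Vasquez are each not a Collar holder, so the next rule applies.
Among Marchetti and Vasquez, alphabetically by surname: Marchetti before Vasquez.
Order: Kapoor, Lindqvist, Yilmaz, Novak, Sato, Kowalski, Marchetti, Vasquez, Beaumont.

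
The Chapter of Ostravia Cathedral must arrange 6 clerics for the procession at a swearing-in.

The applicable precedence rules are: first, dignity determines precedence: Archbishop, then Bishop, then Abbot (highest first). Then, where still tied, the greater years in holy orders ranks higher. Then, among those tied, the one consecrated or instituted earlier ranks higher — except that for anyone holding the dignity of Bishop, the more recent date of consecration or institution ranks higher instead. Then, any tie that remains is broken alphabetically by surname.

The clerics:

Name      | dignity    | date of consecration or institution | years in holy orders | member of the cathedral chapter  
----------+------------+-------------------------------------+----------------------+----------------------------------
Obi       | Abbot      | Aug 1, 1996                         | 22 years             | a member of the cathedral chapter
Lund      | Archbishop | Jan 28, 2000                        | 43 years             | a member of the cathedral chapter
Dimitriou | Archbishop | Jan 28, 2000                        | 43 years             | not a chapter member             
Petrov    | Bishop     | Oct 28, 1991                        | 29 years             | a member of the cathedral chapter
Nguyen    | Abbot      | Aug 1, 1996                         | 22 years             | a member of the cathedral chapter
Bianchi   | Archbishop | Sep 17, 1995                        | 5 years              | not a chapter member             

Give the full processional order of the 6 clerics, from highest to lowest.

By dignity: Dimitriou, Lund and Bianchi (Archbishop); then Petrov (Bishop); then Nguyen and Obi (Abbot).
Among Dimitriou, Lund and Bianchi, by years in holy orders (higher first): Dimitriou and Lund (43 years) before Bianchi (5 years).
Dimitriou and Lund both have date of consecration or institution Jan 28, 2000, so the next rule applies.
Among Dimitriou and Lund, alphabetically by surname: Dimitriou before Lund.
Nguyen and Obi both have years in holy orders 22 years, so the next rule applies.
Nguyen and Obi both have date of consecration or institution Aug 1, 1996, so the next rule applies.
Among Nguyen and Obi, alphabetically by surname: Nguyen before Obi.
Full order: Dimitriou, Lund, Bianchi, Petrov, Nguyen, Obi.

Dimitriou, Lund, Bianchi, Petrov, Nguyen, Obi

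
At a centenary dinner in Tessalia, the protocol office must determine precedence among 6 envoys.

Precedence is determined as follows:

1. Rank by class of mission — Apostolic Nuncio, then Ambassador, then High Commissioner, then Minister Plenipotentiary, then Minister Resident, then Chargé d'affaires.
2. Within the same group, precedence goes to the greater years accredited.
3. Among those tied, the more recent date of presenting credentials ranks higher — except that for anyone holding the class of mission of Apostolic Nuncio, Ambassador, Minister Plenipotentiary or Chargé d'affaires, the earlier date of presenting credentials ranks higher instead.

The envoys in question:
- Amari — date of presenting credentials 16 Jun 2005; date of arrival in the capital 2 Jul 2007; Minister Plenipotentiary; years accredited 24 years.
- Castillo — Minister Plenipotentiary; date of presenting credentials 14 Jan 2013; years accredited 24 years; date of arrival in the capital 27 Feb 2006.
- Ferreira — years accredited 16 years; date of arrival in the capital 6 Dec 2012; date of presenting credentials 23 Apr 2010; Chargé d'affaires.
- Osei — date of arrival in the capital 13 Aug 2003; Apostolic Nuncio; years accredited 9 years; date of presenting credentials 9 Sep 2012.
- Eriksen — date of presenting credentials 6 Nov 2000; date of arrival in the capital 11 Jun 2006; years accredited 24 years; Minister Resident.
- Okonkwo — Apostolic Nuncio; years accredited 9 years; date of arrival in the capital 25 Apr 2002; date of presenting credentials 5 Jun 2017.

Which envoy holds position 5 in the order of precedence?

Eriksen

By class of mission: Osei and Okonkwo (Apostolic Nuncio); then Amari and Castillo (Minister Plenipotentiary); then Eriksen (Minister Resident); then Ferreira (Chargé d'affaires).
Osei and Okonkwo both have years accredited 9 years, so the next rule applies.
Among Osei and Okonkwo, by date of presenting credentials (earlier first) (reversed rule for this group): Osei (9 Sep 2012) before Okonkwo (5 Jun 2017).
Amari and Castillo both have years accredited 24 years, so the next rule applies.
Among Amari and Castillo, by date of presenting credentials (earlier first) (reversed rule for this group): Amari (16 Jun 2005) before Castillo (14 Jan 2013).
Order: Osei, Okonkwo, Amari, Castillo, Eriksen, Ferreira.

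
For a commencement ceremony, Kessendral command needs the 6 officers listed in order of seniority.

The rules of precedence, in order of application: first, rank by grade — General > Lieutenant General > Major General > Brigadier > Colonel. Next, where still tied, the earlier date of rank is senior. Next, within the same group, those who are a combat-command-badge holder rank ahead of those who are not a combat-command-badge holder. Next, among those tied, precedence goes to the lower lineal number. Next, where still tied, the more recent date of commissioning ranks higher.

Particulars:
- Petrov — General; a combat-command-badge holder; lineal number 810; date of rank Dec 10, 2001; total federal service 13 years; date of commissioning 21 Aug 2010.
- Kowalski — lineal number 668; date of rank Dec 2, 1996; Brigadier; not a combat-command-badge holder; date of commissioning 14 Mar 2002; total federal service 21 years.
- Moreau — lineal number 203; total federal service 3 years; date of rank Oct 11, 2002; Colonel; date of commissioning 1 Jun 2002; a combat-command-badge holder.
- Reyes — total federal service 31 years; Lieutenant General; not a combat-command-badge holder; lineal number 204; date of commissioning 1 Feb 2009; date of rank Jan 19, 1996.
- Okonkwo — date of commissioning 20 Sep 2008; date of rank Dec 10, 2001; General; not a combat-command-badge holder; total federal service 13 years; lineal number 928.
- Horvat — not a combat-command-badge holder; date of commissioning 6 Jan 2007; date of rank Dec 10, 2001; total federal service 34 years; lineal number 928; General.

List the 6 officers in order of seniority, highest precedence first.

By grade: Petrov, Okonkwo and Horvat (General); then Reyes (Lieutenant General); then Kowalski (Brigadier); then Moreau (Colonel).
Petrov, Okonkwo and Horvat all have date of rank Dec 10, 2001, so the next rule applies.
Among Petrov, Okonkwo and Horvat, a combat-command-badge holder before not a combat-command-badge holder: Petrov (a combat-command-badge holder) before Okonkwo and Horvat (not a combat-command-badge holder).
Okonkwo and Horvat both have lineal number 928, so the next rule applies.
Among Okonkwo and Horvat, by date of commissioning (later first): Okonkwo (20 Sep 2008) before Horvat (6 Jan 2007).
Full order: Petrov, Okonkwo, Horvat, Reyes, Kowalski, Moreau.

Petrov, Okonkwo, Horvat, Reyes, Kowalski, Moreau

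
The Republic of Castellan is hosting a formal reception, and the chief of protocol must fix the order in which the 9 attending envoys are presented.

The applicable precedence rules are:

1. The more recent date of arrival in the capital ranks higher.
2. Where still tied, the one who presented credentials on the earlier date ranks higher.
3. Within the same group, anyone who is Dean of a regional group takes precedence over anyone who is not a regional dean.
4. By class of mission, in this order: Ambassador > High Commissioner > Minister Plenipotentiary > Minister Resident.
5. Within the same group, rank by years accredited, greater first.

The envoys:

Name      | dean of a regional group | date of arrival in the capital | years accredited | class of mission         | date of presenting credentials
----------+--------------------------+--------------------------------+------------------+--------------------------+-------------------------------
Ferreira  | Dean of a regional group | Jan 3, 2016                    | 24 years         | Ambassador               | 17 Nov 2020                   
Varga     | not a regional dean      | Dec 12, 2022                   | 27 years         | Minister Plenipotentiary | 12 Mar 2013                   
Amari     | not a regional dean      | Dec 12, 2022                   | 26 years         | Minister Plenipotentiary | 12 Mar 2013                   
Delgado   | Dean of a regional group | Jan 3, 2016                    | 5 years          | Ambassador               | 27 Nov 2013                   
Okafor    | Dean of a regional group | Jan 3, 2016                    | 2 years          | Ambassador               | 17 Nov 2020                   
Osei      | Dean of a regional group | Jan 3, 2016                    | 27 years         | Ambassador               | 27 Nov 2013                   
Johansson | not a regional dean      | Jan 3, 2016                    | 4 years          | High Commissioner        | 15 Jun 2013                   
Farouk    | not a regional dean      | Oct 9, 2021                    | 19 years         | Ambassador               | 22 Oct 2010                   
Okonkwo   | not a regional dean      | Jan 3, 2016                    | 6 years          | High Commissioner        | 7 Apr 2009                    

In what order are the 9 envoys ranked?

By date of arrival in the capital (later first): Varga and Amari (both Dec 12, 2022); then Farouk (Oct 9, 2021); then Okonkwo, Johansson, Osei, Delgado, Ferreira and Okafor (each Jan 3, 2016).
Varga and Amari both have date of presenting credentials 12 Mar 2013, so the next rule applies.
Varga and Amari are each not a regional dean, so the next rule applies.
Varga and Amari are each Minister Plenipotentiary, so the next rule applies.
Among Varga and Amari, by years accredited (higher first): Varga (27 years) before Amari (26 years).
Among Okonkwo, Johansson, Osei, Delgado, Ferreira and Okafor, by date of presenting credentials (earlier first): Okonkwo (7 Apr 2009) before Johansson (15 Jun 2013) before Osei and Delgado (27 Nov 2013) before Ferreira and Okafor (17 Nov 2020).
Osei and Delgado are each Dean of a regional group, so the next rule applies.
Osei and Delgado are each Ambassador, so the next rule applies.
Among Osei and Delgado, by years accredited (higher first): Osei (27 years) before Delgado (5 years).
Ferreira and Okafor are each Dean of a regional group, so the next rule applies.
Ferreira and Okafor are each Ambassador, so the next rule applies.
Among Ferreira and Okafor, by years accredited (higher first): Ferreira (24 years) before Okafor (2 years).
Full order: Varga, Amari, Farouk, Okonkwo, Johansson, Osei, Delgado, Ferreira, Okafor.

Varga, Amari, Farouk, Okonkwo, Johansson, Osei, Delgado, Ferreira, Okafor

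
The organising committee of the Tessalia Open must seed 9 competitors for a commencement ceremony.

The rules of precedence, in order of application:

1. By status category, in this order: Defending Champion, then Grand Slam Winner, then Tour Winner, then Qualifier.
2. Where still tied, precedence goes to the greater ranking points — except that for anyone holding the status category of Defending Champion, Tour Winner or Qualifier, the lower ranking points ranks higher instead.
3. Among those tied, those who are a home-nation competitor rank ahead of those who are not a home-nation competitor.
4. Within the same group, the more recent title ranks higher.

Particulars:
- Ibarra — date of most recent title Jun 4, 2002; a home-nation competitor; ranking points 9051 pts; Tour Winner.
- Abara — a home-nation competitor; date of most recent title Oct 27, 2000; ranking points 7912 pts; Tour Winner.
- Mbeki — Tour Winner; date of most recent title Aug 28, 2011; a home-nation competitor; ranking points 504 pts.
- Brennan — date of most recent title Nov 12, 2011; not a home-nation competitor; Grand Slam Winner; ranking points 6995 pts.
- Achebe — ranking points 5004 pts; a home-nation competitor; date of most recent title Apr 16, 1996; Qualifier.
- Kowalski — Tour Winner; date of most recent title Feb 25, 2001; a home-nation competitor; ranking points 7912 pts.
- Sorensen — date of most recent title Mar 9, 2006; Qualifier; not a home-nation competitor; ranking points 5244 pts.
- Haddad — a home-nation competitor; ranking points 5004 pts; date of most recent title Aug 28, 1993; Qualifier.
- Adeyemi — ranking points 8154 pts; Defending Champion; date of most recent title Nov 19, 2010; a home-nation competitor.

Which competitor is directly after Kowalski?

By status category: Adeyemi (Defending Champion); then Brennan (Grand Slam Winner); then Mbeki, Kowalski, Abara and Ibarra (Tour Winner); then Achebe, Haddad and Sorensen (Qualifier).
Among Mbeki, Kowalski, Abara and Ibarra, by ranking points (lower first) (reversed rule for this group): Mbeki (504 pts) before Kowalski and Abara (7912 pts) before Ibarra (9051 pts).
Kowalski and Abara are each a home-nation competitor, so the next rule applies.
Among Kowalski and Abara, by date of most recent title (later first): Kowalski (Feb 25, 2001) before Abara (Oct 27, 2000).
Among Achebe, Haddad and Sorensen, by ranking points (lower first) (reversed rule for this group): Achebe and Haddad (5004 pts) before Sorensen (5244 pts).
Achebe and Haddad are each a home-nation competitor, so the next rule applies.
Among Achebe and Haddad, by date of most recent title (later first): Achebe (Apr 16, 1996) before Haddad (Aug 28, 1993).
Order: Adeyemi, Brennan, Mbeki, Kowalski, Abara, Ibarra, Achebe, Haddad, Sorensen.

Abara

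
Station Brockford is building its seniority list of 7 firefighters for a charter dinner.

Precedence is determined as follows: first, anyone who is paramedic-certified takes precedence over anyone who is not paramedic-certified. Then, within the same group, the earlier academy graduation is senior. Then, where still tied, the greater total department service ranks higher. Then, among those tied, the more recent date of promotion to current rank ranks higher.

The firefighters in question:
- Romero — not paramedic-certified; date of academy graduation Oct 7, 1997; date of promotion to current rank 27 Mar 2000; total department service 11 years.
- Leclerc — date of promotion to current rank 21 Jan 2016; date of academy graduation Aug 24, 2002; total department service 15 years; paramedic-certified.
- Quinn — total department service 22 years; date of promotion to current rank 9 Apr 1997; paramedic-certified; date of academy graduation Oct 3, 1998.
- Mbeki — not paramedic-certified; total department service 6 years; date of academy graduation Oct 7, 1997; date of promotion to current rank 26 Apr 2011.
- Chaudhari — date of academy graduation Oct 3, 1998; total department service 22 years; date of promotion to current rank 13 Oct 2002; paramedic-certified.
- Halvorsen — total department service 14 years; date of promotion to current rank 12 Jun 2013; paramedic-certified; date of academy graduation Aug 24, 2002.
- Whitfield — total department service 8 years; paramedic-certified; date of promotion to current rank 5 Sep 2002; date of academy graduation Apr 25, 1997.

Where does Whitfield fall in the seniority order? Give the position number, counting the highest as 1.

By the first rule: Whitfield, Chaudhari, Quinn, Leclerc and Halvorsen (each paramedic-certified); then Romero and Mbeki (both not paramedic-certified).
Among Whitfield, Chaudhari, Quinn, Leclerc and Halvorsen, by date of academy graduation (earlier first): Whitfield (Apr 25, 1997) before Chaudhari and Quinn (Oct 3, 1998) before Leclerc and Halvorsen (Aug 24, 2002).
Chaudhari and Quinn both have total department service 22 years, so the next rule applies.
Among Chaudhari and Quinn, by date of promotion to current rank (later first): Chaudhari (13 Oct 2002) before Quinn (9 Apr 1997).
Among Leclerc and Halvorsen, by total department service (higher first): Leclerc (15 years) before Halvorsen (14 years).
Romero and Mbeki both have date of academy graduation Oct 7, 1997, so the next rule applies.
Among Romero and Mbeki, by total department service (higher first): Romero (11 years) before Mbeki (6 years).
Order: Whitfield, Chaudhari, Quinn, Leclerc, Halvorsen, Romero, Mbeki. So position 1.

1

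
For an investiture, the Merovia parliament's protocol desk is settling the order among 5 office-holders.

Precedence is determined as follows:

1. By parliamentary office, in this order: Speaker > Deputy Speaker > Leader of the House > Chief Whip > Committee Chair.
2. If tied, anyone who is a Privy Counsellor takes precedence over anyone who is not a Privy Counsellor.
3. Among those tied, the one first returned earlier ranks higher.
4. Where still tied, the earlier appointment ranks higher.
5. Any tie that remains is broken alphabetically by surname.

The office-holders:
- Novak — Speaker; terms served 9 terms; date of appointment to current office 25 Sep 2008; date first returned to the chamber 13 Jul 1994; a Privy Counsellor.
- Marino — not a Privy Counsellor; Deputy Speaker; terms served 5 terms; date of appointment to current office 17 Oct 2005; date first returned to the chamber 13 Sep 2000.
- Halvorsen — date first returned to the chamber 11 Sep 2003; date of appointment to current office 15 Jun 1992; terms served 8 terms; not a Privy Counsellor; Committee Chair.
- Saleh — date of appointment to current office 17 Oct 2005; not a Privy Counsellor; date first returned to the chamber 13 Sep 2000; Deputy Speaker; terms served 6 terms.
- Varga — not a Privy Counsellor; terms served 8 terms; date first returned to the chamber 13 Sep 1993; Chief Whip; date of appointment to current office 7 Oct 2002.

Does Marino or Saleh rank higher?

By parliamentary office: Novak (Speaker); then Marino and Saleh (Deputy Speaker); then Varga (Chief Whip); then Halvorsen (Committee Chair).
Marino and Saleh are each not a Privy Counsellor, so the next rule applies.
Marino and Saleh both have date first returned to the chamber 13 Sep 2000, so the next rule applies.
Marino and Saleh both have date of appointment to current office 17 Oct 2005, so the next rule applies.
Among Marino and Saleh, alphabetically by surname: Marino before Saleh.
So Marino takes precedence.

Marino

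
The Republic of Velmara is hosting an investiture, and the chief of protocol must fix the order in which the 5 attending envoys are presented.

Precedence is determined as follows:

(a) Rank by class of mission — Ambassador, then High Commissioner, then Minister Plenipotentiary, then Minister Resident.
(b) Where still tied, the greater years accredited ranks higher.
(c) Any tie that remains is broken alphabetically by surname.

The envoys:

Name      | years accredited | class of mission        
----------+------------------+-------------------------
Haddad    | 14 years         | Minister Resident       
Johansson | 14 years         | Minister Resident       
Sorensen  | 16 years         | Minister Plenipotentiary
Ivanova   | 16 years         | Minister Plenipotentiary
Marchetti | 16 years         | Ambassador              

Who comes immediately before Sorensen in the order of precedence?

By class of mission: Marchetti (Ambassador); then Ivanova and Sorensen (Minister Plenipotentiary); then Haddad and Johansson (Minister Resident).
Ivanova and Sorensen both have years accredited 16 years, so the next rule applies.
Among Ivanova and Sorensen, alphabetically by surname: Ivanova before Sorensen.
Haddad and Johansson both have years accredited 14 years, so the next rule applies.
Among Haddad and Johansson, alphabetically by surname: Haddad before Johansson.
Order: Marchetti, Ivanova, Sorensen, Haddad, Johansson.

Ivanova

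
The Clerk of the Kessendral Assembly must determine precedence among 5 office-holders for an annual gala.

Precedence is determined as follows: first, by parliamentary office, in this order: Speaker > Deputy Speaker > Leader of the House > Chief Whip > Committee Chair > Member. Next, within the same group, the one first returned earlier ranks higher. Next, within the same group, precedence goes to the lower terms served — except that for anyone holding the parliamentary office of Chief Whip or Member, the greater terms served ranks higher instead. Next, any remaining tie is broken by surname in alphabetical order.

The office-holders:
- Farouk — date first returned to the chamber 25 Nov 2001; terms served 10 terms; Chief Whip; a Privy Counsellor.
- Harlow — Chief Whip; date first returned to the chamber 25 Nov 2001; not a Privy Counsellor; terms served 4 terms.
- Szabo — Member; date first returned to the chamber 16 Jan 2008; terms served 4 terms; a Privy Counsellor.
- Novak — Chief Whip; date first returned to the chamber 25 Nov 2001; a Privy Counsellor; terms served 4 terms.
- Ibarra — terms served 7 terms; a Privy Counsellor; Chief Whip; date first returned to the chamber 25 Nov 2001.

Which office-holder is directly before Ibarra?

Farouk

By parliamentary office: Farouk, Ibarra, Harlow and Novak (Chief Whip); then Szabo (Member).
Farouk, Ibarra, Harlow and Novak all have date first returned to the chamber 25 Nov 2001, so the next rule applies.
Among Farouk, Ibarra, Harlow and Novak, by terms served (higher first) (reversed rule for this group): Farouk (10 terms) before Ibarra (7 terms) before Harlow and Novak (4 terms).
Among Harlow and Novak, alphabetically by surname: Harlow before Novak.
Order: Farouk, Ibarra, Harlow, Novak, Szabo.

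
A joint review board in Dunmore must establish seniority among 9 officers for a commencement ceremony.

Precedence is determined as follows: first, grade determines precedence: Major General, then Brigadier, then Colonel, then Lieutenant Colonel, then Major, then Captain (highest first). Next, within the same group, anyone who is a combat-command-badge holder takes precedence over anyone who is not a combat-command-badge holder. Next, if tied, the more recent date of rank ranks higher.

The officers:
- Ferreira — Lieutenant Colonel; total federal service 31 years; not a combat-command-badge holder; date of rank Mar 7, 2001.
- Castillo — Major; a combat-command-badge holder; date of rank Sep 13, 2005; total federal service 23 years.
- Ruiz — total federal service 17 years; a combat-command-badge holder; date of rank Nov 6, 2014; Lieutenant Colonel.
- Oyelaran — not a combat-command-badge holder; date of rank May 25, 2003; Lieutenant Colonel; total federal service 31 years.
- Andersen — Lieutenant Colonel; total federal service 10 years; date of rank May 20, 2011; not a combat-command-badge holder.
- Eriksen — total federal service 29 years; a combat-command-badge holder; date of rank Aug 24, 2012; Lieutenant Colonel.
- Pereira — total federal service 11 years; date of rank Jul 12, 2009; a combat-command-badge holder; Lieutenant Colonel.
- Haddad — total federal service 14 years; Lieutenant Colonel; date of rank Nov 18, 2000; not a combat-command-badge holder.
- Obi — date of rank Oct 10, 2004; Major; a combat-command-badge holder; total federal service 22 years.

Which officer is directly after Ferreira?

By grade: Ruiz, Eriksen, Pereira, Andersen, Oyelaran, Ferreira and Haddad (Lieutenant Colonel); then Castillo and Obi (Major).
Among Ruiz, Eriksen, Pereira, Andersen, Oyelaran, Ferreira and Haddad, a combat-command-badge holder before not a combat-command-badge holder: Ruiz, Eriksen and Pereira (a combat-command-badge holder) before Andersen, Oyelaran, Ferreira and Haddad (not a combat-command-badge holder).
Among Ruiz, Eriksen and Pereira, by date of rank (later first): Ruiz (Nov 6, 2014) before Eriksen (Aug 24, 2012) before Pereira (Jul 12, 2009).
Among Andersen, Oyelaran, Ferreira and Haddad, by date of rank (later first): Andersen (May 20, 2011) before Oyelaran (May 25, 2003) before Ferreira (Mar 7, 2001) before Haddad (Nov 18, 2000).
Castillo and Obi are each a combat-command-badge holder, so the next rule applies.
Among Castillo and Obi, by date of rank (later first): Castillo (Sep 13, 2005) before Obi (Oct 10, 2004).
Order: Ruiz, Eriksen, Pereira, Andersen, Oyelaran, Ferreira, Haddad, Castillo, Obi.

Haddad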